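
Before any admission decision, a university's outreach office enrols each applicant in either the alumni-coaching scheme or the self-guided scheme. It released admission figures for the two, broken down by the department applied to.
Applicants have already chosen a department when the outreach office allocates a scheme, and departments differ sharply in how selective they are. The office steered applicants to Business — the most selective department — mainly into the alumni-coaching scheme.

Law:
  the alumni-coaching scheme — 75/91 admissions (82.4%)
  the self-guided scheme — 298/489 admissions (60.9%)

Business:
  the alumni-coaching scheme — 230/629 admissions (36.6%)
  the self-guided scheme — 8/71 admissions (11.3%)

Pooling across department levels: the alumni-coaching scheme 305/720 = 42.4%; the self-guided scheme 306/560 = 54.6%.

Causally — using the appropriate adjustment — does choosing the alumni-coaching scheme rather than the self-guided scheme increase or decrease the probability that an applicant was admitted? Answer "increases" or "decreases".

The department-specific comparison favours the alumni-coaching scheme throughout, but the pooled figures favour the self-guided scheme. The question is whether to condition on department.
Department differs across outreach schemes for reasons unrelated to any effect of the outreach scheme itself, and it separately predicts the outcome — a classic confounder. We must compare within department levels.
Within each level — Law: 82.4% vs 60.9%; Business: 36.6% vs 11.3% — the alumni-coaching scheme is higher every time.

increases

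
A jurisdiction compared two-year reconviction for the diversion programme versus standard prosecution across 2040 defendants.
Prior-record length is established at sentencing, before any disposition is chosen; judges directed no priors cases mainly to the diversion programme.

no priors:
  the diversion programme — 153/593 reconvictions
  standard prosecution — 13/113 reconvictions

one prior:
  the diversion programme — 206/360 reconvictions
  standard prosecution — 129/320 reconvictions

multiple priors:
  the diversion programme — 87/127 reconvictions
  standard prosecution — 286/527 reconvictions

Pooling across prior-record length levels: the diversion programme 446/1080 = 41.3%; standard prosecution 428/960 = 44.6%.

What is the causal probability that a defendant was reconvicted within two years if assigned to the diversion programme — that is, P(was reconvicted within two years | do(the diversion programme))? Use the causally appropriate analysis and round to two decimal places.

0.50

Nothing the disposition does changes prior-record length; the imbalance is an allocation artefact. With prior-record length also predicting the outcome, the pooled figure is confounded, and the within-stratum comparison is the causal one.
Standardising the diversion programme to the population prior-record length mix: 0.346·153/593 + 0.333·206/360 + 0.321·87/127 = 0.500.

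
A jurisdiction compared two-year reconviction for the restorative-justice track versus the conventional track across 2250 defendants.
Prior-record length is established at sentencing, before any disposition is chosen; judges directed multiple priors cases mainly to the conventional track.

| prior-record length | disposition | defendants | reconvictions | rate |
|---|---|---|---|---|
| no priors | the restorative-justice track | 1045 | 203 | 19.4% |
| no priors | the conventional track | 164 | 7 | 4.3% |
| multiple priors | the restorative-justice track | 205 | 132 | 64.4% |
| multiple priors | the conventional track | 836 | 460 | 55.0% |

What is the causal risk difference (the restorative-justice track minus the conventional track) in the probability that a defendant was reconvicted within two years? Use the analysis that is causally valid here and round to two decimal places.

Within every prior-record length level the conventional track has the lower rate, yet pooled the restorative-justice track does — Simpson's reversal.
Since prior-record length is a pre-existing factor (not a product of the disposition) and it affects the outcome on its own, it is a confounder. The stratified rates, not the pooled rate, identify the causal effect.
Adjusting over the population distribution of prior-record length: 0.537·(0.194−0.043) + 0.463·(0.644−0.550) = +0.125.

+0.12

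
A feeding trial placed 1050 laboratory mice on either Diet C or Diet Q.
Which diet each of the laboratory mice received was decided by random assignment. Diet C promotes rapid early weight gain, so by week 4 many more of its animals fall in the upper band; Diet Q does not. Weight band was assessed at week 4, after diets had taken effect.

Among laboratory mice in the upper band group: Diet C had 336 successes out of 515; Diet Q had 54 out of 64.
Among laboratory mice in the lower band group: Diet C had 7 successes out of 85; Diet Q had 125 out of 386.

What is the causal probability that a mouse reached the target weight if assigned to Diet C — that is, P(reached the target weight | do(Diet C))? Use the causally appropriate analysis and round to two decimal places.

0.57

Week-4 weight band is recorded after the diet and is itself shifted by it — it sits on the causal path from diet to outcome. Conditioning on a mediator would strip out part of the effect we want; the pooled comparison gives the total causal effect.
So P(outcome | do(Diet C)) is just the pooled rate for Diet C: 343/600 = 0.572.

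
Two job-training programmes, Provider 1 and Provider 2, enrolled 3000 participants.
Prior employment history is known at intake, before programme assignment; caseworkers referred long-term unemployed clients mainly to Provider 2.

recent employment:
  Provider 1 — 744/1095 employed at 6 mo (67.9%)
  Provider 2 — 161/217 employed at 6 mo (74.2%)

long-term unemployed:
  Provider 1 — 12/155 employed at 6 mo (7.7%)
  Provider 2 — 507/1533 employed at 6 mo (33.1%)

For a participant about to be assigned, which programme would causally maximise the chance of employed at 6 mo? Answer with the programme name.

Provider 2

Prior employment history is set before the programme has any effect — it is not caused by the programme — and it independently drives the outcome. That makes it a confounder, so the causal comparison is within prior employment history levels.
Within each level — recent employment: 67.9% vs 74.2%; long-term unemployed: 7.7% vs 33.1% — Provider 2 is higher every time.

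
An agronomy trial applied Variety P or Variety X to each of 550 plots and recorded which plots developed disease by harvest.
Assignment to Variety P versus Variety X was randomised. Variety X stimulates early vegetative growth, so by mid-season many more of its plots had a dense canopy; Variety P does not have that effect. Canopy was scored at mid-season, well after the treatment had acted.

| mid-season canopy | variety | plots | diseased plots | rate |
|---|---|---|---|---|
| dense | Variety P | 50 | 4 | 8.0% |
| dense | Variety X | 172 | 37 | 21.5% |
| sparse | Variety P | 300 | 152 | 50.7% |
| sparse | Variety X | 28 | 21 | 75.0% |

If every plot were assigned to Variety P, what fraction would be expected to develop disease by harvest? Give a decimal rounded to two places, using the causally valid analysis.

Within every mid-season canopy level Variety P has the lower rate, yet pooled Variety X does — Simpson's reversal.
Mid-season canopy lies on the pathway variety → mid-season canopy → outcome, so adjusting for it blocks the indirect effect. For the total causal effect of variety, use the unadjusted pooled rates.
So P(outcome | do(Variety P)) is just the pooled rate for Variety P: 156/350 = 0.446.

0.45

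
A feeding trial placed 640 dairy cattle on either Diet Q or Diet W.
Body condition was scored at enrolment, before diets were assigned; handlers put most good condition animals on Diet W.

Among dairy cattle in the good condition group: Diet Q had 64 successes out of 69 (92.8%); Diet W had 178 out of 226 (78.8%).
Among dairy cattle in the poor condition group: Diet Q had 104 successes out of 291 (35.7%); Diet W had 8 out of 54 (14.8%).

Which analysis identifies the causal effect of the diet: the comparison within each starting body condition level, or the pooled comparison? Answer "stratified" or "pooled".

The starting body condition-specific comparison favours Diet Q throughout, but the pooled figures favour Diet W. The question is whether to condition on starting body condition.
The imbalance in starting body condition arose from how dairy cattle were allocated, not from anything the diet did; and starting body condition independently affects the outcome. The pooled gap is confounded — condition on starting body condition.
Within each level — good condition: 92.8% vs 78.8%; poor condition: 35.7% vs 14.8% — Diet Q is higher every time.

stratified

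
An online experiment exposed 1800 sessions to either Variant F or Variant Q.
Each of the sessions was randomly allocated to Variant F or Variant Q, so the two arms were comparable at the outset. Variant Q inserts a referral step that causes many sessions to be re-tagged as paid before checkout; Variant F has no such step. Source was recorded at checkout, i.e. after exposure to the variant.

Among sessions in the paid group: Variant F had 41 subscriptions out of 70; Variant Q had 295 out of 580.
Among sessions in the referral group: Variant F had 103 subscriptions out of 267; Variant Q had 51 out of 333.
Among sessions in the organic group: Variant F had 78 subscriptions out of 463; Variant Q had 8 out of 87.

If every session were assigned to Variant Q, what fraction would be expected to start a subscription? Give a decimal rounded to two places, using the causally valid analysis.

Traffic source lies on the pathway variant → traffic source → outcome, so adjusting for it blocks the indirect effect. For the total causal effect of variant, use the unadjusted pooled rates.
So P(outcome | do(Variant Q)) is just the pooled rate for Variant Q: 354/1000 = 0.354.

0.35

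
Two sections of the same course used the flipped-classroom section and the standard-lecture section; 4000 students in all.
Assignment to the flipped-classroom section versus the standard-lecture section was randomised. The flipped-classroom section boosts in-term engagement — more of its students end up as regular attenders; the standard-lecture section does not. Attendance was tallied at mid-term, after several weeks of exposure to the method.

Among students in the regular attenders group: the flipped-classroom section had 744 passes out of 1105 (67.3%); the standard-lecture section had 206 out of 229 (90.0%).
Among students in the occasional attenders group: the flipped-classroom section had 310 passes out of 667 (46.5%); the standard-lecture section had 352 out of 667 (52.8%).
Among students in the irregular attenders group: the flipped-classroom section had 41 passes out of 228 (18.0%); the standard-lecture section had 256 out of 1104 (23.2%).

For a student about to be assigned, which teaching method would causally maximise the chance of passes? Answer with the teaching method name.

the flipped-classroom section

the standard-lecture section is higher inside every mid-term attendance stratum but the flipped-classroom section is higher in aggregate. Whether to stratify depends on how mid-term attendance relates to the teaching method.
Because the teaching method influences mid-term attendance, mid-term attendance is a post-treatment mediator, not a confounder. Stratifying on it would bias the estimate; the causal effect is the crude pooled difference.
Pooled: the flipped-classroom section 54.8% vs the standard-lecture section 40.7%; the flipped-classroom section is higher overall.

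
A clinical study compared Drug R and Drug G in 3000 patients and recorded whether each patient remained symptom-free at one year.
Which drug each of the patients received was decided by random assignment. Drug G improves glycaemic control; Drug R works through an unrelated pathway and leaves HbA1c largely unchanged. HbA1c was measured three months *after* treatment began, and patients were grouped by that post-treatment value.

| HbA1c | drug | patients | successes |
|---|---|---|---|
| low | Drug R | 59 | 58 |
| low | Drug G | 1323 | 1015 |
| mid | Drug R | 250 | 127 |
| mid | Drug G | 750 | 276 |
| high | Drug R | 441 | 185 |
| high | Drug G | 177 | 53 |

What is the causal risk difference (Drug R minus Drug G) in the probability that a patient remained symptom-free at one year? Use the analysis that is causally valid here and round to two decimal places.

The stratified and pooled comparisons disagree (Drug R wins within each HbA1c; Drug G wins overall), so the answer turns on the causal role of HbA1c.
HbA1c lies on the pathway drug → HbA1c → outcome, so adjusting for it blocks the indirect effect. For the total causal effect of drug, use the unadjusted pooled rates.
The causal difference is the pooled difference: 0.493 − 0.597 = -0.104.

-0.10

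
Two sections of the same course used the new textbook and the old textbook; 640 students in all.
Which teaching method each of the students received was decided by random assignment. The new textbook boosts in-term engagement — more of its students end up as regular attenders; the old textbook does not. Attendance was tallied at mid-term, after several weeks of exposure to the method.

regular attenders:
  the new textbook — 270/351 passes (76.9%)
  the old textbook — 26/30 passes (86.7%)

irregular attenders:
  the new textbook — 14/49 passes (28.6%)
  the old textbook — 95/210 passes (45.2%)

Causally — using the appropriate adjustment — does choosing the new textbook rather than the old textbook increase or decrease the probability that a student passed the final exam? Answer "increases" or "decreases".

The distribution of mid-term attendance is itself part of what the teaching method does — it is an intermediate outcome. Holding it fixed would remove that part of the effect; the total effect is the pooled difference.
Pooled: the new textbook 71.0% vs the old textbook 50.4%; the new textbook is higher overall.

increases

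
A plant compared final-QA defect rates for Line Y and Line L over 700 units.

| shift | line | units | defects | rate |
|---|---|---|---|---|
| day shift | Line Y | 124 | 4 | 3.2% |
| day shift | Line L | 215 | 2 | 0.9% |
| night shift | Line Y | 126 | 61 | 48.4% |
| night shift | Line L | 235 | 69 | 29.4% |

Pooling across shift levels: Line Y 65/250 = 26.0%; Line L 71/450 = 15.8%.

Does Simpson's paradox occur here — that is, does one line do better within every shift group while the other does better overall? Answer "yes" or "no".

Within each shift level (day shift 3.2% vs 0.9%; night shift 48.4% vs 29.4%), Line L has the lower rate every time. Pooled: 26.0% vs 15.8% — Line L has the lower rate overall. They agree.

no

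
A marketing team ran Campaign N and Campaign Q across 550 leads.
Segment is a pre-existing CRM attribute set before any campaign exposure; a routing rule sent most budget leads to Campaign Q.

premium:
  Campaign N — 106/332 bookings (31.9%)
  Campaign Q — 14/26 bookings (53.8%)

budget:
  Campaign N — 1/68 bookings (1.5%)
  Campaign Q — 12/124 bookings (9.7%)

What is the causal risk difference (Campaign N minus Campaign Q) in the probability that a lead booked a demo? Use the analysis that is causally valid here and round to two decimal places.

-0.17

The customer segment-specific comparison favours Campaign Q throughout, but the pooled figures favour Campaign N. The question is whether to condition on customer segment.
Since customer segment is a pre-existing factor (not a product of the campaign) and it affects the outcome on its own, it is a confounder. The stratified rates, not the pooled rate, identify the causal effect.
Adjusting over the population distribution of customer segment: 0.651·(0.319−0.538) + 0.349·(0.015−0.097) = -0.171.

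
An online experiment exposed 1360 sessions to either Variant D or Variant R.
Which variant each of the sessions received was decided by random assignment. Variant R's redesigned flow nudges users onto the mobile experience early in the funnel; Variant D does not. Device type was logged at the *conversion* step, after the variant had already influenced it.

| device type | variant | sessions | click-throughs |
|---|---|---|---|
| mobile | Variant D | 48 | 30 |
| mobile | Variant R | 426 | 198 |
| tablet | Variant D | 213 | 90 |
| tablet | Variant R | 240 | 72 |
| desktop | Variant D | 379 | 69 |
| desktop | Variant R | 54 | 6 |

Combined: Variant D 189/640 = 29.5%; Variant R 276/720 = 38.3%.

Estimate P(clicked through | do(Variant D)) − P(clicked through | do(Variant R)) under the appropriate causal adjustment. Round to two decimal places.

-0.09

Device type is downstream of the variant. One should not condition on a consequence of treatment, so the overall rates are the right comparison.
The causal difference is the pooled difference: 0.295 − 0.383 = -0.088.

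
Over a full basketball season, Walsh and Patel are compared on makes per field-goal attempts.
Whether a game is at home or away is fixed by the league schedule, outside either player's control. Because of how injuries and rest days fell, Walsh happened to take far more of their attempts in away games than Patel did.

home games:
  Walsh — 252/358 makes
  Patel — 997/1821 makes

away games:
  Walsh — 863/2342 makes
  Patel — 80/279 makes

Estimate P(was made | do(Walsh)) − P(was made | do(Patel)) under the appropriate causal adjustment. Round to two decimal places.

The stratified and pooled comparisons disagree (Walsh wins within each game venue; Patel wins overall), so the answer turns on the causal role of game venue.
Here game venue is a common cause — it drives both which player a case falls under and the outcome. The crude comparison mixes populations; the stratum-specific rates are the causally relevant ones.
Adjusting over the population distribution of game venue: 0.454·(0.704−0.548) + 0.546·(0.368−0.287) = +0.116.

+0.12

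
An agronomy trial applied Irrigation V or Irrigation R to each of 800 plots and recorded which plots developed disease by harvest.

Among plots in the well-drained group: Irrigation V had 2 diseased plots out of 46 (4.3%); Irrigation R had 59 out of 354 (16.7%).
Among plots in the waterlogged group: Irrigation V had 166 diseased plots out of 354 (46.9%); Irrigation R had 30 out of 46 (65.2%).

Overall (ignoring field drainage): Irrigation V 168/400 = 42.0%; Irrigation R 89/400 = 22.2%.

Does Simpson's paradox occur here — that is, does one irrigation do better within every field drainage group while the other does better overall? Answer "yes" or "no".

Within each field drainage level (well-drained 4.3% vs 16.7%; waterlogged 46.9% vs 65.2%), Irrigation V has the lower rate every time. Pooled: 42.0% vs 22.2% — Irrigation R has the lower rate overall. The two comparisons disagree.

yes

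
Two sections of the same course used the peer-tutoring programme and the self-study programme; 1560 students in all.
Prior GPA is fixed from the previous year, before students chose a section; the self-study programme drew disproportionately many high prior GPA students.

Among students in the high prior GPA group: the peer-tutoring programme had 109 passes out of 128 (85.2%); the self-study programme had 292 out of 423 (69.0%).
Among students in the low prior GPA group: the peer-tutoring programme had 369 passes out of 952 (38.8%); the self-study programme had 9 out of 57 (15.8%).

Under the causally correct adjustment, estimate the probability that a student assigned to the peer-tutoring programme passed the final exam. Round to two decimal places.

0.55

the peer-tutoring programme is higher inside every prior GPA band stratum but the self-study programme is higher in aggregate. Whether to stratify depends on how prior GPA band relates to the teaching method.
Prior GPA band differs across teaching methods for reasons unrelated to any effect of the teaching method itself, and it separately predicts the outcome — a classic confounder. We must compare within prior GPA band levels.
Standardising the peer-tutoring programme to the population prior GPA band mix: 0.353·109/128 + 0.647·369/952 = 0.551.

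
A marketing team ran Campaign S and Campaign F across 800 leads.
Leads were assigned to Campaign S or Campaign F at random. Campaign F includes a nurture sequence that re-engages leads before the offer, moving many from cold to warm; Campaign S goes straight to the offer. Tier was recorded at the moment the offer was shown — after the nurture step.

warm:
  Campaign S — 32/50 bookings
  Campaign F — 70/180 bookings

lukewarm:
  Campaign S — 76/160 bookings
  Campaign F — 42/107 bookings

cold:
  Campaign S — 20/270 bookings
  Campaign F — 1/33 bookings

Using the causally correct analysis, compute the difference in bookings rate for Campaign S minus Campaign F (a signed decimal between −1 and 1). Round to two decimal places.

Engagement tier lies on the pathway campaign → engagement tier → outcome, so adjusting for it blocks the indirect effect. For the total causal effect of campaign, use the unadjusted pooled rates.
The causal difference is the pooled difference: 0.267 − 0.353 = -0.086.

-0.09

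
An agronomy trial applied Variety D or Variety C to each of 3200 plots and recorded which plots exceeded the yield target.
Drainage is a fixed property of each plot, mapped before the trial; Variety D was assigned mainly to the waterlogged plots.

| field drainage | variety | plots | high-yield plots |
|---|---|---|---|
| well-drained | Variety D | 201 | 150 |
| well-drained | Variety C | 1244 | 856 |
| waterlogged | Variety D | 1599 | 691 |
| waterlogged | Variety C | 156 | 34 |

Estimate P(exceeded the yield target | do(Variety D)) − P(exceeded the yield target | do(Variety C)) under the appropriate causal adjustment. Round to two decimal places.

+0.14

Variety D is higher inside every field drainage stratum but Variety C is higher in aggregate. Whether to stratify depends on how field drainage relates to the variety.
Field drainage satisfies the back-door criterion: it is not a descendant of the variety, and it blocks the spurious path from variety to outcome. Adjusting for it (i.e., using the within-field drainage rates) gives the causal effect.
Adjusting over the population distribution of field drainage: 0.452·(0.746−0.688) + 0.548·(0.432−0.218) = +0.144.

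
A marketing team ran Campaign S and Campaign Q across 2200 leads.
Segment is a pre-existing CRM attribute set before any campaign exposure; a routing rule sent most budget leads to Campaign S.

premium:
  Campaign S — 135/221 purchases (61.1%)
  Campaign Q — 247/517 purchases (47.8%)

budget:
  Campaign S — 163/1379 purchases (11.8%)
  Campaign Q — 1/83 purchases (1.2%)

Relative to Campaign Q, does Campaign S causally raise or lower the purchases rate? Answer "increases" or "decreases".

increases

The stratified and pooled comparisons disagree (Campaign S wins within each customer segment; Campaign Q wins overall), so the answer turns on the causal role of customer segment.
Customer segment differs across campaigns for reasons unrelated to any effect of the campaign itself, and it separately predicts the outcome — a classic confounder. We must compare within customer segment levels.
Within each level — premium: 61.1% vs 47.8%; budget: 11.8% vs 1.2% — Campaign S is higher every time.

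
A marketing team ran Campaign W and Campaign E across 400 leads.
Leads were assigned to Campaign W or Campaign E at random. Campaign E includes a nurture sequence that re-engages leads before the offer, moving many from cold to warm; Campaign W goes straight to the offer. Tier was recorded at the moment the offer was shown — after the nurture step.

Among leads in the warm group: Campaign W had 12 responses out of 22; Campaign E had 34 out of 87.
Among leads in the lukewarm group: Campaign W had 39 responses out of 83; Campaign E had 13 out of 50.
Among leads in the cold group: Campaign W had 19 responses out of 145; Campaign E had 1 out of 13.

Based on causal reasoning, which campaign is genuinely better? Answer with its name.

The distribution of engagement tier is itself part of what the campaign does — it is an intermediate outcome. Holding it fixed would remove that part of the effect; the total effect is the pooled difference.
Pooled: Campaign W 28.0% vs Campaign E 32.0%; Campaign E is higher overall.

Campaign E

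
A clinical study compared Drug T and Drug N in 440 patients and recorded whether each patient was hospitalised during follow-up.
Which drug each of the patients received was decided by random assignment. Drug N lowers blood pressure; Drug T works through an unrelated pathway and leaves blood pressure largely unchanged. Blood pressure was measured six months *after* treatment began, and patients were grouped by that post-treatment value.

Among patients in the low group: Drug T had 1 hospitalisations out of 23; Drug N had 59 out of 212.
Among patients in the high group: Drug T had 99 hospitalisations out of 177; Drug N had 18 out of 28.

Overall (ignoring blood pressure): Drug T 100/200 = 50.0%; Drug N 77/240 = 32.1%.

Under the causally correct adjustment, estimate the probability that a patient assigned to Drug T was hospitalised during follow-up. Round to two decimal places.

The distribution of blood pressure is itself part of what the drug does — it is an intermediate outcome. Holding it fixed would remove that part of the effect; the total effect is the pooled difference.
So P(outcome | do(Drug T)) is just the pooled rate for Drug T: 100/200 = 0.500.

0.50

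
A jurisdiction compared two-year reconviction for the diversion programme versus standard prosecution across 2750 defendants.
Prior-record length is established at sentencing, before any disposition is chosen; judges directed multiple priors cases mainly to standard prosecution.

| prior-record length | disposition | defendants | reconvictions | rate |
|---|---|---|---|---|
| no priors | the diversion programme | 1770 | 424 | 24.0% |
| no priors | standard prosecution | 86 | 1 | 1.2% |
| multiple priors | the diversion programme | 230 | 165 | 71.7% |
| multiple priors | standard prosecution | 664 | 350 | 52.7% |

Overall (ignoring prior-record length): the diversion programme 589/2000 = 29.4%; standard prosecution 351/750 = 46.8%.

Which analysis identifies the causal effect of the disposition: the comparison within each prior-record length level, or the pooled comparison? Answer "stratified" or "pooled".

stratified

The prior-record length-specific comparison favours standard prosecution throughout, but the pooled figures favour the diversion programme. The question is whether to condition on prior-record length.
Prior-record length differs across dispositions for reasons unrelated to any effect of the disposition itself, and it separately predicts the outcome — a classic confounder. We must compare within prior-record length levels.
Within each level — no priors: 24.0% vs 1.2%; multiple priors: 71.7% vs 52.7% — standard prosecution is lower every time.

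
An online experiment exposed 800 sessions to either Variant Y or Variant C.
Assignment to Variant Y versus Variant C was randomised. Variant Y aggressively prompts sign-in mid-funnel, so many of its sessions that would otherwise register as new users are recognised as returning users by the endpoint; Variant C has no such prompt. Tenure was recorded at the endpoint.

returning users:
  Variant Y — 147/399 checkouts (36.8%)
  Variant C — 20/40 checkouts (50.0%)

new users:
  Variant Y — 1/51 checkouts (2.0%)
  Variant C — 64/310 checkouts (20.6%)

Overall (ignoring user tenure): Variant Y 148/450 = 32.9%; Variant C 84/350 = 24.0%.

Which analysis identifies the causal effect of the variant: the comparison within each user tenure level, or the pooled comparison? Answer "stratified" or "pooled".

User tenure lies on the pathway variant → user tenure → outcome, so adjusting for it blocks the indirect effect. For the total causal effect of variant, use the unadjusted pooled rates.
Pooled: Variant Y 32.9% vs Variant C 24.0%; Variant Y is higher overall.

pooled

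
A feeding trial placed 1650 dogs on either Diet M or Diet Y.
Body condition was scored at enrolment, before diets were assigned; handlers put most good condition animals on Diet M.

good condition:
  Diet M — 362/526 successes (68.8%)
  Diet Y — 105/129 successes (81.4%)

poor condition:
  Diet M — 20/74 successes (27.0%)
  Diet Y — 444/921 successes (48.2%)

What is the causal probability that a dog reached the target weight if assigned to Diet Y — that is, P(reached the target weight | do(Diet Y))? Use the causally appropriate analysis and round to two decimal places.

The stratified and pooled comparisons disagree (Diet Y wins within each starting body condition; Diet M wins overall), so the answer turns on the causal role of starting body condition.
Here starting body condition is a common cause — it drives both which diet a case falls under and the outcome. The crude comparison mixes populations; the stratum-specific rates are the causally relevant ones.
Standardising Diet Y to the population starting body condition mix: 0.397·105/129 + 0.603·444/921 = 0.614.

0.61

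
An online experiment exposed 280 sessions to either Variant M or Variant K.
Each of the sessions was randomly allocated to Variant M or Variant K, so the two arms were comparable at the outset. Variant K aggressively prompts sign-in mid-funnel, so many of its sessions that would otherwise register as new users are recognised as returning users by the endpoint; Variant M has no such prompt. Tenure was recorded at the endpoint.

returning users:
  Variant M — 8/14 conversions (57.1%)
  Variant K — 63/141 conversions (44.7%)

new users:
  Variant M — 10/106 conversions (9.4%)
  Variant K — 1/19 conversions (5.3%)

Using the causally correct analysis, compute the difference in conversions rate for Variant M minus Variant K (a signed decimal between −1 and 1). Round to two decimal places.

-0.25

User tenure lies on the pathway variant → user tenure → outcome, so adjusting for it blocks the indirect effect. For the total causal effect of variant, use the unadjusted pooled rates.
The causal difference is the pooled difference: 0.150 − 0.400 = -0.250.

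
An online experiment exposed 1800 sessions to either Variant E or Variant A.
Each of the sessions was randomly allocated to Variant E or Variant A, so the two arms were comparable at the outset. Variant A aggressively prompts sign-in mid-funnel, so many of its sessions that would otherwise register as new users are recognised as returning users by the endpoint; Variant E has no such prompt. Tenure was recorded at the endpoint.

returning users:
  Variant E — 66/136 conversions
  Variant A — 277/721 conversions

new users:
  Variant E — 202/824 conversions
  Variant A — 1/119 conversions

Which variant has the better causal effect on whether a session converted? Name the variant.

Variant E is higher inside every user tenure stratum but Variant A is higher in aggregate. Whether to stratify depends on how user tenure relates to the variant.
Stratifying would compare variants among sessions the variants themselves sorted into user tenure groups — a form of selection on an intermediate. The unconditioned pooled rates give the total causal effect.
Pooled: Variant E 27.9% vs Variant A 33.1%; Variant A is higher overall.

Variant A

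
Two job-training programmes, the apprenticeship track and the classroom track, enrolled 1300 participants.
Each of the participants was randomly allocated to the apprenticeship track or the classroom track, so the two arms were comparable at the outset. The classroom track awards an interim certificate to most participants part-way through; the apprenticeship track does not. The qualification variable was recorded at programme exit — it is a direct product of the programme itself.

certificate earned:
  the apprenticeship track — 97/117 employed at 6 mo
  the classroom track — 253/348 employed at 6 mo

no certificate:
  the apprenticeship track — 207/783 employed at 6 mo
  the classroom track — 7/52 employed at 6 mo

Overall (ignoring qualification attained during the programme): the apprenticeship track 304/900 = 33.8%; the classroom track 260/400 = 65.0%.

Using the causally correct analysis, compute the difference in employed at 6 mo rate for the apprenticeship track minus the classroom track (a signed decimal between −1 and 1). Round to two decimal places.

-0.31

Qualification attained during the programme is recorded after the programme and is itself shifted by it — it sits on the causal path from programme to outcome. Conditioning on a mediator would strip out part of the effect we want; the pooled comparison gives the total causal effect.
The causal difference is the pooled difference: 0.338 − 0.650 = -0.312.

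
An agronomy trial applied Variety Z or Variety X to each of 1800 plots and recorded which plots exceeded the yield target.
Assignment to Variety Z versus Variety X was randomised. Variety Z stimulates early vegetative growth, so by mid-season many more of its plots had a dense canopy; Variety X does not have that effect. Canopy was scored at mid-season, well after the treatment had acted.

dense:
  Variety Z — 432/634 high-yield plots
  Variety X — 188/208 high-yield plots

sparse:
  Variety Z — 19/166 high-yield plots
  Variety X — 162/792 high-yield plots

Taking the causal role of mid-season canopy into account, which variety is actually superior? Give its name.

Variety Z

Variety X is higher inside every mid-season canopy stratum but Variety Z is higher in aggregate. Whether to stratify depends on how mid-season canopy relates to the variety.
Stratifying would compare varietys among plots the varietys themselves sorted into mid-season canopy groups — a form of selection on an intermediate. The unconditioned pooled rates give the total causal effect.
Pooled: Variety Z 56.4% vs Variety X 35.0%; Variety Z is higher overall.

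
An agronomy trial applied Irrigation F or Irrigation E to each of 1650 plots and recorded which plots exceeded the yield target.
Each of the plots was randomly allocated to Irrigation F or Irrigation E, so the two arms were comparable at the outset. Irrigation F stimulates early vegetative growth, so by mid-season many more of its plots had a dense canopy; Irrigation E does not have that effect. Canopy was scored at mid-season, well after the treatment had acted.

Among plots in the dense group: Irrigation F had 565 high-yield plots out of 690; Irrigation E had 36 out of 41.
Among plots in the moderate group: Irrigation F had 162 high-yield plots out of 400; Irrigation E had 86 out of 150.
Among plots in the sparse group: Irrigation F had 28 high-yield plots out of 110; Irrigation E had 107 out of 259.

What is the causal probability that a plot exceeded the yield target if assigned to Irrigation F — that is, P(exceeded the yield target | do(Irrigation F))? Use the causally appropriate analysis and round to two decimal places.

The stratified and pooled comparisons disagree (Irrigation E wins within each mid-season canopy; Irrigation F wins overall), so the answer turns on the causal role of mid-season canopy.
Because the irrigation influences mid-season canopy, mid-season canopy is a post-treatment mediator, not a confounder. Stratifying on it would bias the estimate; the causal effect is the crude pooled difference.
So P(outcome | do(Irrigation F)) is just the pooled rate for Irrigation F: 755/1200 = 0.629.

0.63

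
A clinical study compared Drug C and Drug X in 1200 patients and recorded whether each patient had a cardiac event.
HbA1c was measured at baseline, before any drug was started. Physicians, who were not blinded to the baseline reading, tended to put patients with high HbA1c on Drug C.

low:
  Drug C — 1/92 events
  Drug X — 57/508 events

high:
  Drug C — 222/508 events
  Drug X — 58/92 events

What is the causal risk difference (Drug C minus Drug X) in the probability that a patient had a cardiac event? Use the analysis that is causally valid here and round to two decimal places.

-0.15

Here HbA1c is a common cause — it drives both which drug a case falls under and the outcome. The crude comparison mixes populations; the stratum-specific rates are the causally relevant ones.
Adjusting over the population distribution of HbA1c: 0.500·(0.011−0.112) + 0.500·(0.437−0.630) = -0.147.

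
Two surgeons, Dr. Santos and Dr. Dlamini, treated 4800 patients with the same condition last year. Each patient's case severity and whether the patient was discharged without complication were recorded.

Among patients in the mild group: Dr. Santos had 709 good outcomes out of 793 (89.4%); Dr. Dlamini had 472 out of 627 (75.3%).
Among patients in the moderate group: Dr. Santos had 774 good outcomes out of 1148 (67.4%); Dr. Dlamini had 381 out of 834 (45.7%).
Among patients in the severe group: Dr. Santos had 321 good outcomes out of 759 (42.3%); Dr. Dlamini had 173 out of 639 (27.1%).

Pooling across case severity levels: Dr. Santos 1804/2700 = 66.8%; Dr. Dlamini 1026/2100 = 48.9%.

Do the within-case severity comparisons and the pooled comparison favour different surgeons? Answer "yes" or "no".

Within each case severity level (mild 89.4% vs 75.3%; moderate 67.4% vs 45.7%; severe 42.3% vs 27.1%), Dr. Santos has the higher rate every time. Pooled: 66.8% vs 48.9% — Dr. Santos has the higher rate overall. They agree.

no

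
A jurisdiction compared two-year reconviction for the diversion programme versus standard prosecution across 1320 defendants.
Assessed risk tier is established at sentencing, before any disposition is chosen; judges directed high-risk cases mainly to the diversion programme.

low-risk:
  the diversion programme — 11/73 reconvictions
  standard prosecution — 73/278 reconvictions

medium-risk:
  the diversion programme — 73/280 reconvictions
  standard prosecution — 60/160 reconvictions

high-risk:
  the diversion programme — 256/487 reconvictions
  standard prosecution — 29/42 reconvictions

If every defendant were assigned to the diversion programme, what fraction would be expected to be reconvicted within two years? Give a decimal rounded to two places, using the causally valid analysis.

0.34

the diversion programme is lower inside every assessed risk tier stratum but standard prosecution is lower in aggregate. Whether to stratify depends on how assessed risk tier relates to the disposition.
Assessed risk tier is set before the disposition has any effect — it is not caused by the disposition — and it independently drives the outcome. That makes it a confounder, so the causal comparison is within assessed risk tier levels.
Standardising the diversion programme to the population assessed risk tier mix: 0.266·11/73 + 0.333·73/280 + 0.401·256/487 = 0.338.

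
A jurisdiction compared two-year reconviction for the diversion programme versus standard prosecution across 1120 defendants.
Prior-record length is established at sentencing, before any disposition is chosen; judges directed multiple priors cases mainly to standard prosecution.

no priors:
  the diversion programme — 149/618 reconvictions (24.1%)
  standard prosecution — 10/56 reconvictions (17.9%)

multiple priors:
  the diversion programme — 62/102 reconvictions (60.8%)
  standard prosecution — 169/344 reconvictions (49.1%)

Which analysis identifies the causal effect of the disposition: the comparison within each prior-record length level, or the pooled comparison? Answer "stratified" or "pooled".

The prior-record length-specific comparison favours standard prosecution throughout, but the pooled figures favour the diversion programme. The question is whether to condition on prior-record length.
Prior-record length is set before the disposition has any effect — it is not caused by the disposition — and it independently drives the outcome. That makes it a confounder, so the causal comparison is within prior-record length levels.
Within each level — no priors: 24.1% vs 17.9%; multiple priors: 60.8% vs 49.1% — standard prosecution is lower every time.

stratified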